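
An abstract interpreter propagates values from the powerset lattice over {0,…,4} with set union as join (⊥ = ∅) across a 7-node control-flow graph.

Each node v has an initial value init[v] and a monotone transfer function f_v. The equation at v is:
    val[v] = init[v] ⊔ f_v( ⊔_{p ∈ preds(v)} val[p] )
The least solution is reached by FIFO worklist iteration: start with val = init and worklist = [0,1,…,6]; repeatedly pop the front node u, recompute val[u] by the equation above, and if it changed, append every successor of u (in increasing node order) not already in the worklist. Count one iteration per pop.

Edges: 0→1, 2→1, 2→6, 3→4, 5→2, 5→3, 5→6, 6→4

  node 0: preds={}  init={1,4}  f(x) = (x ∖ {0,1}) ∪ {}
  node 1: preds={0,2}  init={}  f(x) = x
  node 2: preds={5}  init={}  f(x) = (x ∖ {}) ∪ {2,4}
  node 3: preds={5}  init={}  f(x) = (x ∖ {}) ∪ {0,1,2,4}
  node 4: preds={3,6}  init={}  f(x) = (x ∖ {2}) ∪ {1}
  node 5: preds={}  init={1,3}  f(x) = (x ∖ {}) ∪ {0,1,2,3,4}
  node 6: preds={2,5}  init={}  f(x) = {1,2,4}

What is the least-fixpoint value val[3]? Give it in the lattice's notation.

Iteration log — 13 steps:
  step 1. node 0  ⊔preds={}  new={1,4}  stable
  step 2. node 1  ⊔preds={1,4}  new={1,4}  old={}  +wl: 
  step 3. node 2  ⊔preds={1,3}  new={1,2,3,4}  old={}  +wl: 1
  step 4. node 3  ⊔preds={1,3}  new={0,1,2,3,4}  old={}  +wl: 
  step 5. node 4  ⊔preds={0,1,2,3,4}  new={0,1,3,4}  old={}  +wl: 
  step 6. node 5  ⊔preds={}  new={0,1,2,3,4}  old={1,3}  +wl: 2,3
  step 7. node 6  ⊔preds={0,1,2,3,4}  new={1,2,4}  old={}  +wl: 4
  step 8. node 1  ⊔preds={1,2,3,4}  new={1,2,3,4}  old={1,4}  +wl: 
  step 9. node 2  ⊔preds={0,1,2,3,4}  new={0,1,2,3,4}  old={1,2,3,4}  +wl: 1,6
  step 10. node 3  ⊔preds={0,1,2,3,4}  new={0,1,2,3,4}  stable
  step 11. node 4  ⊔preds={0,1,2,3,4}  new={0,1,3,4}  stable
  step 12. node 1  ⊔preds={0,1,2,3,4}  new={0,1,2,3,4}  old={1,2,3,4}  +wl: 
  step 13. node 6  ⊔preds={0,1,2,3,4}  new={1,2,4}  stable

Least fixpoint reached:
  node 0: {1,4}
  node 1: {0,1,2,3,4}
  node 2: {0,1,2,3,4}
  node 3: {0,1,2,3,4}
  node 4: {0,1,3,4}
  node 5: {0,1,2,3,4}
  node 6: {1,2,4}

{0,1,2,3,4}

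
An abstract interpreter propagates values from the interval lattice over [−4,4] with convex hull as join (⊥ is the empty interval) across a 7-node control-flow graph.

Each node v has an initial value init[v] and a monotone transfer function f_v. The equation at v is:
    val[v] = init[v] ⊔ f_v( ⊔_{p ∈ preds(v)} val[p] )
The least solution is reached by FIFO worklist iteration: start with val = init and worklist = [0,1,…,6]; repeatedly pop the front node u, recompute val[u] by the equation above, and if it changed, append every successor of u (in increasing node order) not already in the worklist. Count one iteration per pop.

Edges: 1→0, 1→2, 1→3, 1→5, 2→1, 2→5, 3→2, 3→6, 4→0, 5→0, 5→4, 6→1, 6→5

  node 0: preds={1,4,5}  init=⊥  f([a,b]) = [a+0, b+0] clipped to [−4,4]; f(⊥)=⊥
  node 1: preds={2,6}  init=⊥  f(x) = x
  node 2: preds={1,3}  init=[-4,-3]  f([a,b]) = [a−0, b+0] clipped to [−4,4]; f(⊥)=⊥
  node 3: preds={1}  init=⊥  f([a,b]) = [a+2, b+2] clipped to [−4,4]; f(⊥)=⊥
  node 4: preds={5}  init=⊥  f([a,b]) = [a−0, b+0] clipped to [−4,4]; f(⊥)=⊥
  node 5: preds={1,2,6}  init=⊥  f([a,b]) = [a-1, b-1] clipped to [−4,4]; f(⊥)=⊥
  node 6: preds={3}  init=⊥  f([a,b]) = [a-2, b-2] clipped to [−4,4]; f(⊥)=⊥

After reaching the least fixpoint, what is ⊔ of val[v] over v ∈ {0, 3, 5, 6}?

Iteration log — 44 steps:
  step 1. node 0  ⊔preds=⊥  new=⊥  stable
  step 2. node 1  ⊔preds=[-4,-3]  new=[-4,-3]  old=⊥  +wl: 0
  step 3. node 2  ⊔preds=[-4,-3]  new=[-4,-3]  stable
  step 4. node 3  ⊔preds=[-4,-3]  new=[-2,-1]  old=⊥  +wl: 2
  step 5. node 4  ⊔preds=⊥  new=⊥  stable
  step 6. node 5  ⊔preds=[-4,-3]  new=[-4,-4]  old=⊥  +wl: 4
  step 7. node 6  ⊔preds=[-2,-1]  new=[-4,-3]  old=⊥  +wl: 1,5
  step 8. node 0  ⊔preds=[-4,-3]  new=[-4,-3]  old=⊥  +wl: 
  step 9. node 2  ⊔preds=[-4,-1]  new=[-4,-1]  old=[-4,-3]  +wl: 
  step 10. node 4  ⊔preds=[-4,-4]  new=[-4,-4]  old=⊥  +wl: 0
  step 11. node 1  ⊔preds=[-4,-1]  new=[-4,-1]  old=[-4,-3]  +wl: 2,3
  step 12. node 5  ⊔preds=[-4,-1]  new=[-4,-2]  old=[-4,-4]  +wl: 4
  step 13. node 0  ⊔preds=[-4,-1]  new=[-4,-1]  old=[-4,-3]  +wl: 
  step 14. node 2  ⊔preds=[-4,-1]  new=[-4,-1]  stable
  step 15. node 3  ⊔preds=[-4,-1]  new=[-2,1]  old=[-2,-1]  +wl: 2,6
  step 16. node 4  ⊔preds=[-4,-2]  new=[-4,-2]  old=[-4,-4]  +wl: 0
  step 17. node 2  ⊔preds=[-4,1]  new=[-4,1]  old=[-4,-1]  +wl: 1,5
  step 18. node 6  ⊔preds=[-2,1]  new=[-4,-1]  old=[-4,-3]  +wl: 
  step 19. node 0  ⊔preds=[-4,-1]  new=[-4,-1]  stable
  step 20. node 1  ⊔preds=[-4,1]  new=[-4,1]  old=[-4,-1]  +wl: 0,2,3
  step 21. node 5  ⊔preds=[-4,1]  new=[-4,0]  old=[-4,-2]  +wl: 4
  step 22. node 0  ⊔preds=[-4,1]  new=[-4,1]  old=[-4,-1]  +wl: 
  step 23. node 2  ⊔preds=[-4,1]  new=[-4,1]  stable
  step 24. node 3  ⊔preds=[-4,1]  new=[-2,3]  old=[-2,1]  +wl: 2,6
  step 25. node 4  ⊔preds=[-4,0]  new=[-4,0]  old=[-4,-2]  +wl: 0
  step 26. node 2  ⊔preds=[-4,3]  new=[-4,3]  old=[-4,1]  +wl: 1,5
  step 27. node 6  ⊔preds=[-2,3]  new=[-4,1]  old=[-4,-1]  +wl: 
  step 28. node 0  ⊔preds=[-4,1]  new=[-4,1]  stable
  step 29. node 1  ⊔preds=[-4,3]  new=[-4,3]  old=[-4,1]  +wl: 0,2,3
  step 30. node 5  ⊔preds=[-4,3]  new=[-4,2]  old=[-4,0]  +wl: 4
  step 31. node 0  ⊔preds=[-4,3]  new=[-4,3]  old=[-4,1]  +wl: 
  step 32. node 2  ⊔preds=[-4,3]  new=[-4,3]  stable
  step 33. node 3  ⊔preds=[-4,3]  new=[-2,4]  old=[-2,3]  +wl: 2,6
  step 34. node 4  ⊔preds=[-4,2]  new=[-4,2]  old=[-4,0]  +wl: 0
  step 35. node 2  ⊔preds=[-4,4]  new=[-4,4]  old=[-4,3]  +wl: 1,5
  step 36. node 6  ⊔preds=[-2,4]  new=[-4,2]  old=[-4,1]  +wl: 
  step 37. node 0  ⊔preds=[-4,3]  new=[-4,3]  stable
  step 38. node 1  ⊔preds=[-4,4]  new=[-4,4]  old=[-4,3]  +wl: 0,2,3
  step 39. node 5  ⊔preds=[-4,4]  new=[-4,3]  old=[-4,2]  +wl: 4
  step 40. node 0  ⊔preds=[-4,4]  new=[-4,4]  old=[-4,3]  +wl: 
  step 41. node 2  ⊔preds=[-4,4]  new=[-4,4]  stable
  step 42. node 3  ⊔preds=[-4,4]  new=[-2,4]  stable
  step 43. node 4  ⊔preds=[-4,3]  new=[-4,3]  old=[-4,2]  +wl: 0
  step 44. node 0  ⊔preds=[-4,4]  new=[-4,4]  stable

Least fixpoint reached:
  node 0: [-4,4]
  node 1: [-4,4]
  node 2: [-4,4]
  node 3: [-2,4]
  node 4: [-4,3]
  node 5: [-4,3]
  node 6: [-4,2]

[-4,4]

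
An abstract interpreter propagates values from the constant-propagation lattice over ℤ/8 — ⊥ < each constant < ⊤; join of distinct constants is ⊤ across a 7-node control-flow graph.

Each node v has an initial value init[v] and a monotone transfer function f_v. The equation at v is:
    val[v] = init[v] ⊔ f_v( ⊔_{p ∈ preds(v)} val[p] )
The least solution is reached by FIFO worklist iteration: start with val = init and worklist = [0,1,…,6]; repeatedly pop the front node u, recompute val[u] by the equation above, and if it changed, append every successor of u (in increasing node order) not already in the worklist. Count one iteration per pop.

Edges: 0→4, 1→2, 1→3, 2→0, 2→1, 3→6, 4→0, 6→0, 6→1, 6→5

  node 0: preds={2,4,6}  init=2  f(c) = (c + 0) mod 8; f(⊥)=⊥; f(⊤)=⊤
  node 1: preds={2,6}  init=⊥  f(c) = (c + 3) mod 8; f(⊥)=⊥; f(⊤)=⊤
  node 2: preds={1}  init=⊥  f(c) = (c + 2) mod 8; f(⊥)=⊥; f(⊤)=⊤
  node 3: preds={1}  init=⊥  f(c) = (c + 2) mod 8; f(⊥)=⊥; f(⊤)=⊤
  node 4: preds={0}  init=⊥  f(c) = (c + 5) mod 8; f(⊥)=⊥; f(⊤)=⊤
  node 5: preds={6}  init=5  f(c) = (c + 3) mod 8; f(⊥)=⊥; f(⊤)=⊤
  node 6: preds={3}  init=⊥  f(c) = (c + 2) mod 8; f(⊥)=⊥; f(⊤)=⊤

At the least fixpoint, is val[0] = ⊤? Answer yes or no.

Iteration log — 10 steps:
  step 1. node 0  ⊔preds=⊥  new=2  stable
  step 2. node 1  ⊔preds=⊥  new=⊥  stable
  step 3. node 2  ⊔preds=⊥  new=⊥  stable
  step 4. node 3  ⊔preds=⊥  new=⊥  stable
  step 5. node 4  ⊔preds=2  new=7  old=⊥  +wl: 0
  step 6. node 5  ⊔preds=⊥  new=5  stable
  step 7. node 6  ⊔preds=⊥  new=⊥  stable
  step 8. node 0  ⊔preds=7  new=⊤  old=2  +wl: 4
  step 9. node 4  ⊔preds=⊤  new=⊤  old=7  +wl: 0
  step 10. node 0  ⊔preds=⊤  new=⊤  stable

Least fixpoint reached:
  node 0: ⊤
  node 1: ⊥
  node 2: ⊥
  node 3: ⊥
  node 4: ⊤
  node 5: 5
  node 6: ⊥

yes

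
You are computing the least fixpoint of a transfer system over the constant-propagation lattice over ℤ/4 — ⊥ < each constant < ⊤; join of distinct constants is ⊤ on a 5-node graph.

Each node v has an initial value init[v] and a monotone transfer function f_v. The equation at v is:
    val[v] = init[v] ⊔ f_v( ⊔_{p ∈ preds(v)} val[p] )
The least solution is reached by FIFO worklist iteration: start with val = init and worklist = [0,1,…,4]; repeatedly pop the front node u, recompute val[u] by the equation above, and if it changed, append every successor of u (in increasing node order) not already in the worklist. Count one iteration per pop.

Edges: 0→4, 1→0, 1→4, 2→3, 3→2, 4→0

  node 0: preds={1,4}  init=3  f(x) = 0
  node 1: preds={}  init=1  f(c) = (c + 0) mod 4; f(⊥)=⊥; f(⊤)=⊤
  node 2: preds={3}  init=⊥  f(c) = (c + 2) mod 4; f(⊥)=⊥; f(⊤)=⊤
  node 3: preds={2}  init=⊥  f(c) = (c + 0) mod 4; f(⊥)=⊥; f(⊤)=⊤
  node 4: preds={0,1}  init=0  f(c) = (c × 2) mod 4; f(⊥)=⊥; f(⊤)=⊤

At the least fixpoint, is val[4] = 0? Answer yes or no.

Trace (6 dequeues):
  [1] u=0 | in ⊤ | out ⊤ | prev 3 | push {}
  [2] u=1 | in ⊥ | out 1 | ==
  [3] u=2 | in ⊥ | out ⊥ | ==
  [4] u=3 | in ⊥ | out ⊥ | ==
  [5] u=4 | in ⊤ | out ⊤ | prev 0 | push {0}
  [6] u=0 | in ⊤ | out ⊤ | ==

Converged values:
  [0] ⊤
  [1] 1
  [2] ⊥
  [3] ⊥
  [4] ⊤

no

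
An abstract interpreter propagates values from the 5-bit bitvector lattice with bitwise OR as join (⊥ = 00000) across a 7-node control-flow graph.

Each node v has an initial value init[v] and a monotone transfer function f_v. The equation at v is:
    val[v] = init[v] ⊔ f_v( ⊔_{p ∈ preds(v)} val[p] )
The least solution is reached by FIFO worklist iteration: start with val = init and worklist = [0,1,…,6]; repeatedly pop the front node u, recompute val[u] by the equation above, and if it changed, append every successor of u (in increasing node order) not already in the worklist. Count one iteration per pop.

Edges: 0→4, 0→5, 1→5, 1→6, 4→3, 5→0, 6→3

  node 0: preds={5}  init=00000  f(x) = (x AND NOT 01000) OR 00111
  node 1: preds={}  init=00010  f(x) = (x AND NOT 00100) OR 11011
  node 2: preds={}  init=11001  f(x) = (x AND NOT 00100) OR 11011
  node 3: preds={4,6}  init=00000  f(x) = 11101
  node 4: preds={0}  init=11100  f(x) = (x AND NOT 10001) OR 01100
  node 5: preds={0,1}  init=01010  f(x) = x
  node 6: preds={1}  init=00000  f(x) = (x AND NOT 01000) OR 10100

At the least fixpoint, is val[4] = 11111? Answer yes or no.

no

Iteration log — 11 steps:
  step 1. node 0  ⊔preds=01010  new=00111  old=00000  +wl: 
  step 2. node 1  ⊔preds=00000  new=11011  old=00010  +wl: 
  step 3. node 2  ⊔preds=00000  new=11011  old=11001  +wl: 
  step 4. node 3  ⊔preds=11100  new=11101  old=00000  +wl: 
  step 5. node 4  ⊔preds=00111  new=11110  old=11100  +wl: 3
  step 6. node 5  ⊔preds=11111  new=11111  old=01010  +wl: 0
  step 7. node 6  ⊔preds=11011  new=10111  old=00000  +wl: 
  step 8. node 3  ⊔preds=11111  new=11101  stable
  step 9. node 0  ⊔preds=11111  new=10111  old=00111  +wl: 4,5
  step 10. node 4  ⊔preds=10111  new=11110  stable
  step 11. node 5  ⊔preds=11111  new=11111  stable

Least fixpoint reached:
  node 0: 10111
  node 1: 11011
  node 2: 11011
  node 3: 11101
  node 4: 11110
  node 5: 11111
  node 6: 10111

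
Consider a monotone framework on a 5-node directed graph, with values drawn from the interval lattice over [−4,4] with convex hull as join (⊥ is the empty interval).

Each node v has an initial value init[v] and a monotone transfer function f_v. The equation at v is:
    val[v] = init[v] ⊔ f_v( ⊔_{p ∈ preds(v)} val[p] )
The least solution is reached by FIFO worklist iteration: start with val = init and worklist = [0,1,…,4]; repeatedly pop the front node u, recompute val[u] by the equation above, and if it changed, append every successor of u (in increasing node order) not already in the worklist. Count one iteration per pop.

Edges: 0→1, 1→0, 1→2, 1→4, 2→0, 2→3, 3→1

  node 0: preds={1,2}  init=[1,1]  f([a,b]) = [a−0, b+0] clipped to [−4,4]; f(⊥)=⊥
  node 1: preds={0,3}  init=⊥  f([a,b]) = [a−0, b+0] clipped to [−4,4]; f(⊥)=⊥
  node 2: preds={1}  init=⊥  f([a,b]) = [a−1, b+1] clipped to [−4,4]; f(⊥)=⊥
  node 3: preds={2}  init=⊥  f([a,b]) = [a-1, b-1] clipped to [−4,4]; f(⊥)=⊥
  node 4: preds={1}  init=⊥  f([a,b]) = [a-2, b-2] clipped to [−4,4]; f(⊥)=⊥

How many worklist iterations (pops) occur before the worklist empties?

Trace (24 dequeues):
  [1] u=0 | in ⊥ | out [1,1] | ==
  [2] u=1 | in [1,1] | out [1,1] | prev ⊥ | push {0}
  [3] u=2 | in [1,1] | out [0,2] | prev ⊥ | push {}
  [4] u=3 | in [0,2] | out [-1,1] | prev ⊥ | push {1}
  [5] u=4 | in [1,1] | out [-1,-1] | prev ⊥ | push {}
  [6] u=0 | in [0,2] | out [0,2] | prev [1,1] | push {}
  [7] u=1 | in [-1,2] | out [-1,2] | prev [1,1] | push {0,2,4}
  [8] u=0 | in [-1,2] | out [-1,2] | prev [0,2] | push {1}
  [9] u=2 | in [-1,2] | out [-2,3] | prev [0,2] | push {0,3}
  [10] u=4 | in [-1,2] | out [-3,0] | prev [-1,-1] | push {}
  [11] u=1 | in [-1,2] | out [-1,2] | ==
  [12] u=0 | in [-2,3] | out [-2,3] | prev [-1,2] | push {1}
  [13] u=3 | in [-2,3] | out [-3,2] | prev [-1,1] | push {}
  [14] u=1 | in [-3,3] | out [-3,3] | prev [-1,2] | push {0,2,4}
  [15] u=0 | in [-3,3] | out [-3,3] | prev [-2,3] | push {1}
  [16] u=2 | in [-3,3] | out [-4,4] | prev [-2,3] | push {0,3}
  [17] u=4 | in [-3,3] | out [-4,1] | prev [-3,0] | push {}
  [18] u=1 | in [-3,3] | out [-3,3] | ==
  [19] u=0 | in [-4,4] | out [-4,4] | prev [-3,3] | push {1}
  [20] u=3 | in [-4,4] | out [-4,3] | prev [-3,2] | push {}
  [21] u=1 | in [-4,4] | out [-4,4] | prev [-3,3] | push {0,2,4}
  [22] u=0 | in [-4,4] | out [-4,4] | ==
  [23] u=2 | in [-4,4] | out [-4,4] | ==
  [24] u=4 | in [-4,4] | out [-4,2] | prev [-4,1] | push {}

Converged values:
  [0] [-4,4]
  [1] [-4,4]
  [2] [-4,4]
  [3] [-4,3]
  [4] [-4,2]

24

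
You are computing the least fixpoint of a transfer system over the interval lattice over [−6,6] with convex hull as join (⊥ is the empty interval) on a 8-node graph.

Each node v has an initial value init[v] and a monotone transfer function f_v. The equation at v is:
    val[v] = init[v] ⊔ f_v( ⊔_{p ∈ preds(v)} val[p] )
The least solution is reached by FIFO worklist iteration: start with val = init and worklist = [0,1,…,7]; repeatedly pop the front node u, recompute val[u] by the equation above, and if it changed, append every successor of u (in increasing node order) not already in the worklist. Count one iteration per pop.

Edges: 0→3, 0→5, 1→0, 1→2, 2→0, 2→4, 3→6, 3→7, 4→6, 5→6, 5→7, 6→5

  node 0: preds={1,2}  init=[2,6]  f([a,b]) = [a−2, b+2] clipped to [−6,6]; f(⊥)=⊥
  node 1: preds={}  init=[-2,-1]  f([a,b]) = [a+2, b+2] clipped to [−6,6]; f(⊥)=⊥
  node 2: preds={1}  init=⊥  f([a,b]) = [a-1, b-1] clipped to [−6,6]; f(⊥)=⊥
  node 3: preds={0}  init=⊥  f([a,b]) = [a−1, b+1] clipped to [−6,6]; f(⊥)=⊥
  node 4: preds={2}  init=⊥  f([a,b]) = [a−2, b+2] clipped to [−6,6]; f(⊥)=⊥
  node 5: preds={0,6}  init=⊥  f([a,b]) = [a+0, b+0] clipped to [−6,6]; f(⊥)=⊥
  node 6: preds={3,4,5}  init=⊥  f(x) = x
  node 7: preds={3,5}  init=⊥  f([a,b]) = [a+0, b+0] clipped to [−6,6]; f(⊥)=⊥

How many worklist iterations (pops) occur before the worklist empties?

Trace (16 dequeues):
  [1] u=0 | in [-2,-1] | out [-4,6] | prev [2,6] | push {}
  [2] u=1 | in ⊥ | out [-2,-1] | ==
  [3] u=2 | in [-2,-1] | out [-3,-2] | prev ⊥ | push {0}
  [4] u=3 | in [-4,6] | out [-5,6] | prev ⊥ | push {}
  [5] u=4 | in [-3,-2] | out [-5,0] | prev ⊥ | push {}
  [6] u=5 | in [-4,6] | out [-4,6] | prev ⊥ | push {}
  [7] u=6 | in [-5,6] | out [-5,6] | prev ⊥ | push {5}
  [8] u=7 | in [-5,6] | out [-5,6] | prev ⊥ | push {}
  [9] u=0 | in [-3,-1] | out [-5,6] | prev [-4,6] | push {3}
  [10] u=5 | in [-5,6] | out [-5,6] | prev [-4,6] | push {6,7}
  [11] u=3 | in [-5,6] | out [-6,6] | prev [-5,6] | push {}
  [12] u=6 | in [-6,6] | out [-6,6] | prev [-5,6] | push {5}
  [13] u=7 | in [-6,6] | out [-6,6] | prev [-5,6] | push {}
  [14] u=5 | in [-6,6] | out [-6,6] | prev [-5,6] | push {6,7}
  [15] u=6 | in [-6,6] | out [-6,6] | ==
  [16] u=7 | in [-6,6] | out [-6,6] | ==

Converged values:
  [0] [-5,6]
  [1] [-2,-1]
  [2] [-3,-2]
  [3] [-6,6]
  [4] [-5,0]
  [5] [-6,6]
  [6] [-6,6]
  [7] [-6,6]

16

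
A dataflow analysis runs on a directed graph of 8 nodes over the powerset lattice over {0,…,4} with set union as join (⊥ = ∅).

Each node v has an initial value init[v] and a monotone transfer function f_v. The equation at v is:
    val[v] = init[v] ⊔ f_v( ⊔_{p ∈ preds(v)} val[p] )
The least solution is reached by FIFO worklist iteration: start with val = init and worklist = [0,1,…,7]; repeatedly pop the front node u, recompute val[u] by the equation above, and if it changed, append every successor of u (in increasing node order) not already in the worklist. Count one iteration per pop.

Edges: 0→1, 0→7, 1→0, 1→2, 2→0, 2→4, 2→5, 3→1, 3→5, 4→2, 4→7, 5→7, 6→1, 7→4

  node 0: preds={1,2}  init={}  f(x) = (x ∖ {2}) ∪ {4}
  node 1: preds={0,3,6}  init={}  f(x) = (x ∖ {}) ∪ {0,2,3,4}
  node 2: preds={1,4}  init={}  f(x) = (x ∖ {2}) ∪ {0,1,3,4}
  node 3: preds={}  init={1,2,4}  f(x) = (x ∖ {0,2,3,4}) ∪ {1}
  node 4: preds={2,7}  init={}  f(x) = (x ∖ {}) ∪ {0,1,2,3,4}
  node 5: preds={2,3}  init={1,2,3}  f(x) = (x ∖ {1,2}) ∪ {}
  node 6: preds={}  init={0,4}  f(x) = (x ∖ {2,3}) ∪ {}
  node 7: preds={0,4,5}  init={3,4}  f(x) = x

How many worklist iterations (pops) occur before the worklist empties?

13

Trace (13 dequeues):
  [1] u=0 | in {} | out {4} | prev {} | push {}
  [2] u=1 | in {0,1,2,4} | out {0,1,2,3,4} | prev {} | push {0}
  [3] u=2 | in {0,1,2,3,4} | out {0,1,3,4} | prev {} | push {}
  [4] u=3 | in {} | out {1,2,4} | ==
  [5] u=4 | in {0,1,3,4} | out {0,1,2,3,4} | prev {} | push {2}
  [6] u=5 | in {0,1,2,3,4} | out {0,1,2,3,4} | prev {1,2,3} | push {}
  [7] u=6 | in {} | out {0,4} | ==
  [8] u=7 | in {0,1,2,3,4} | out {0,1,2,3,4} | prev {3,4} | push {4}
  [9] u=0 | in {0,1,2,3,4} | out {0,1,3,4} | prev {4} | push {1,7}
  [10] u=2 | in {0,1,2,3,4} | out {0,1,3,4} | ==
  [11] u=4 | in {0,1,2,3,4} | out {0,1,2,3,4} | ==
  [12] u=1 | in {0,1,2,3,4} | out {0,1,2,3,4} | ==
  [13] u=7 | in {0,1,2,3,4} | out {0,1,2,3,4} | ==

Converged values:
  [0] {0,1,3,4}
  [1] {0,1,2,3,4}
  [2] {0,1,3,4}
  [3] {1,2,4}
  [4] {0,1,2,3,4}
  [5] {0,1,2,3,4}
  [6] {0,4}
  [7] {0,1,2,3,4}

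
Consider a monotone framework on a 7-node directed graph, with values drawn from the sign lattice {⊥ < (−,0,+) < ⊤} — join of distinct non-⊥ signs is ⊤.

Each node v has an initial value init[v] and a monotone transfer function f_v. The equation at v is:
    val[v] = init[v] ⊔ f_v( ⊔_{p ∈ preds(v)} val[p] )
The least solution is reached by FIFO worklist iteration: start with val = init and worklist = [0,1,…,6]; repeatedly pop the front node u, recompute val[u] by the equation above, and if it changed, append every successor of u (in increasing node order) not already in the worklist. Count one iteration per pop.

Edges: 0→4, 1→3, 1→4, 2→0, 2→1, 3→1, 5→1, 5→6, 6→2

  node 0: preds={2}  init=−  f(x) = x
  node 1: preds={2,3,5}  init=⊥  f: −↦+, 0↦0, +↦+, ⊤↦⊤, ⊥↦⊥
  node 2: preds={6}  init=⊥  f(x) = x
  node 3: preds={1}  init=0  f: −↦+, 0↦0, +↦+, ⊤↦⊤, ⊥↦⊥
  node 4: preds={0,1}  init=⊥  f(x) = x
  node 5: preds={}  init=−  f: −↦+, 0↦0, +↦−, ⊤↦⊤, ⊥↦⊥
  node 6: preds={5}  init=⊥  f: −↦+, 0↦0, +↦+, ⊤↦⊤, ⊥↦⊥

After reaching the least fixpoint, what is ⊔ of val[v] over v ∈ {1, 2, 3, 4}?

Worklist (12 pops):
  #1 pop 0: in=⊥ → − (no change)
  #2 pop 1: in=⊤ → ⊤ (was ⊥); enqueue []
  #3 pop 2: in=⊥ → ⊥ (no change)
  #4 pop 3: in=⊤ → ⊤ (was 0); enqueue [1]
  #5 pop 4: in=⊤ → ⊤ (was ⊥); enqueue []
  #6 pop 5: in=⊥ → − (no change)
  #7 pop 6: in=− → + (was ⊥); enqueue [2]
  #8 pop 1: in=⊤ → ⊤ (no change)
  #9 pop 2: in=+ → + (was ⊥); enqueue [0,1]
  #10 pop 0: in=+ → ⊤ (was −); enqueue [4]
  #11 pop 1: in=⊤ → ⊤ (no change)
  #12 pop 4: in=⊤ → ⊤ (no change)

Fixpoint:
  val[0] = ⊤
  val[1] = ⊤
  val[2] = +
  val[3] = ⊤
  val[4] = ⊤
  val[5] = −
  val[6] = +

⊤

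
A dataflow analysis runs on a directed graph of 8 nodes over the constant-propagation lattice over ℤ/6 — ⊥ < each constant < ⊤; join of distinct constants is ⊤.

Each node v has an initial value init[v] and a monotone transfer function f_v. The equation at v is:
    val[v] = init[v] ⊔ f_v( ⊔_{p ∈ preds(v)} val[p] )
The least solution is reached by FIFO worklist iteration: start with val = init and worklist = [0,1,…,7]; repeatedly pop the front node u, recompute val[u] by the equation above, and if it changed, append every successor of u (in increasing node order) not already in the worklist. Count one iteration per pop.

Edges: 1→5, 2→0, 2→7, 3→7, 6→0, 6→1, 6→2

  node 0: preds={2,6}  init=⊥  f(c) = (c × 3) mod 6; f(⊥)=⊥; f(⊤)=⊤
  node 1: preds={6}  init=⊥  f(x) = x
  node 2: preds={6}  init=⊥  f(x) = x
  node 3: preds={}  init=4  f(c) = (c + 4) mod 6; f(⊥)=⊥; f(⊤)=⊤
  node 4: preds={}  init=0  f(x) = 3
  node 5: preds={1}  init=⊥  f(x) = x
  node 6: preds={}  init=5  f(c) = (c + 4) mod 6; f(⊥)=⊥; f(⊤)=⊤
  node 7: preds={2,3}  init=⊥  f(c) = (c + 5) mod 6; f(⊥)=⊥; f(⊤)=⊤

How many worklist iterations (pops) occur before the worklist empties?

9

Worklist (9 pops):
  #1 pop 0: in=5 → 3 (was ⊥); enqueue []
  #2 pop 1: in=5 → 5 (was ⊥); enqueue []
  #3 pop 2: in=5 → 5 (was ⊥); enqueue [0]
  #4 pop 3: in=⊥ → 4 (no change)
  #5 pop 4: in=⊥ → ⊤ (was 0); enqueue []
  #6 pop 5: in=5 → 5 (was ⊥); enqueue []
  #7 pop 6: in=⊥ → 5 (no change)
  #8 pop 7: in=⊤ → ⊤ (was ⊥); enqueue []
  #9 pop 0: in=5 → 3 (no change)

Fixpoint:
  val[0] = 3
  val[1] = 5
  val[2] = 5
  val[3] = 4
  val[4] = ⊤
  val[5] = 5
  val[6] = 5
  val[7] = ⊤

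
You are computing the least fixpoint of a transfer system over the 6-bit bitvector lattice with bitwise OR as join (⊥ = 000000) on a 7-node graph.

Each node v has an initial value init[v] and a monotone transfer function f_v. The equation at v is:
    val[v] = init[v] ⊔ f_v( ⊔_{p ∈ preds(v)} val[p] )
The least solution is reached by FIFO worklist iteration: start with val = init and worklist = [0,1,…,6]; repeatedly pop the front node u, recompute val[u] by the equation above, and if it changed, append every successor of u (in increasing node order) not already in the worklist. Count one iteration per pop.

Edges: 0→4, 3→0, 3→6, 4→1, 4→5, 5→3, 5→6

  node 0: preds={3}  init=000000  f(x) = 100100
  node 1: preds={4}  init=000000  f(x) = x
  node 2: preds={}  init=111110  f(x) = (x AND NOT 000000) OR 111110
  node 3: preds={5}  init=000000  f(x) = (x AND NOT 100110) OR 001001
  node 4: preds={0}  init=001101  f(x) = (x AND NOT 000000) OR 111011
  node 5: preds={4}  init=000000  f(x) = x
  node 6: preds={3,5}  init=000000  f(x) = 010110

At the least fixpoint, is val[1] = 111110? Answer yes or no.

Worklist (12 pops):
  #1 pop 0: in=000000 → 100100 (was 000000); enqueue []
  #2 pop 1: in=001101 → 001101 (was 000000); enqueue []
  #3 pop 2: in=000000 → 111110 (no change)
  #4 pop 3: in=000000 → 001001 (was 000000); enqueue [0]
  #5 pop 4: in=100100 → 111111 (was 001101); enqueue [1]
  #6 pop 5: in=111111 → 111111 (was 000000); enqueue [3]
  #7 pop 6: in=111111 → 010110 (was 000000); enqueue []
  #8 pop 0: in=001001 → 100100 (no change)
  #9 pop 1: in=111111 → 111111 (was 001101); enqueue []
  #10 pop 3: in=111111 → 011001 (was 001001); enqueue [0,6]
  #11 pop 0: in=011001 → 100100 (no change)
  #12 pop 6: in=111111 → 010110 (no change)

Fixpoint:
  val[0] = 100100
  val[1] = 111111
  val[2] = 111110
  val[3] = 011001
  val[4] = 111111
  val[5] = 111111
  val[6] = 010110

no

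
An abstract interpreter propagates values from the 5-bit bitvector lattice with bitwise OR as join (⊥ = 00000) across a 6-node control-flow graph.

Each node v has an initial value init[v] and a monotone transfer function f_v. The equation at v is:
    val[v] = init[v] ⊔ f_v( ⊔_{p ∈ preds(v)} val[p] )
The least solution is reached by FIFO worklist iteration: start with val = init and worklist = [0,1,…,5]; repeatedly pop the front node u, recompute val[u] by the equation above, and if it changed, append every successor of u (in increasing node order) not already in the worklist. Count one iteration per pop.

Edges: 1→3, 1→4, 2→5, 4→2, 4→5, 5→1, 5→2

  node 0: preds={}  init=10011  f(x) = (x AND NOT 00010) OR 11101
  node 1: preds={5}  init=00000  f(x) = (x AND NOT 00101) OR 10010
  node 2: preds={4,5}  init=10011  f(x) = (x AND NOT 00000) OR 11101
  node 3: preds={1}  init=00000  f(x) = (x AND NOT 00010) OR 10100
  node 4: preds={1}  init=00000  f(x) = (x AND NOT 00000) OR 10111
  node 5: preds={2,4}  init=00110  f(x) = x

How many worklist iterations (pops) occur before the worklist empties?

12

Trace (12 dequeues):
  [1] u=0 | in 00000 | out 11111 | prev 10011 | push {}
  [2] u=1 | in 00110 | out 10010 | prev 00000 | push {}
  [3] u=2 | in 00110 | out 11111 | prev 10011 | push {}
  [4] u=3 | in 10010 | out 10100 | prev 00000 | push {}
  [5] u=4 | in 10010 | out 10111 | prev 00000 | push {2}
  [6] u=5 | in 11111 | out 11111 | prev 00110 | push {1}
  [7] u=2 | in 11111 | out 11111 | ==
  [8] u=1 | in 11111 | out 11010 | prev 10010 | push {3,4}
  [9] u=3 | in 11010 | out 11100 | prev 10100 | push {}
  [10] u=4 | in 11010 | out 11111 | prev 10111 | push {2,5}
  [11] u=2 | in 11111 | out 11111 | ==
  [12] u=5 | in 11111 | out 11111 | ==

Converged values:
  [0] 11111
  [1] 11010
  [2] 11111
  [3] 11100
  [4] 11111
  [5] 11111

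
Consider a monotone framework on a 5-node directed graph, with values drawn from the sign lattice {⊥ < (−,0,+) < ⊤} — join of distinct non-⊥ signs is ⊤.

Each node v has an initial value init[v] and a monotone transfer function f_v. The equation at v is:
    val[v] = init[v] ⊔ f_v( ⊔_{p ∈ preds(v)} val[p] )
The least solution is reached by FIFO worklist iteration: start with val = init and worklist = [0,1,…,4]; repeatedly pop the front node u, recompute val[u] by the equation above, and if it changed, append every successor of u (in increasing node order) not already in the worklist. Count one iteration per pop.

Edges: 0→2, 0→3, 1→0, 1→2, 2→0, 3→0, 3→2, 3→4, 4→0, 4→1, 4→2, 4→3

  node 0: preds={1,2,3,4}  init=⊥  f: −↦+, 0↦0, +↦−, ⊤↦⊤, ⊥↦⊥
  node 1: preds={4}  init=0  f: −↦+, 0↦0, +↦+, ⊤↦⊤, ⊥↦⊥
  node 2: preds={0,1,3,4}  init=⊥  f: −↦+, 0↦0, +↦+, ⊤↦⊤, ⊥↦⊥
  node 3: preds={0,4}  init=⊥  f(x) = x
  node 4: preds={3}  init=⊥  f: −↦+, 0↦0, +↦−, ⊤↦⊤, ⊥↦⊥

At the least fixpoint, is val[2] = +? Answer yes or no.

Trace (9 dequeues):
  [1] u=0 | in 0 | out 0 | prev ⊥ | push {}
  [2] u=1 | in ⊥ | out 0 | ==
  [3] u=2 | in 0 | out 0 | prev ⊥ | push {0}
  [4] u=3 | in 0 | out 0 | prev ⊥ | push {2}
  [5] u=4 | in 0 | out 0 | prev ⊥ | push {1,3}
  [6] u=0 | in 0 | out 0 | ==
  [7] u=2 | in 0 | out 0 | ==
  [8] u=1 | in 0 | out 0 | ==
  [9] u=3 | in 0 | out 0 | ==

Converged values:
  [0] 0
  [1] 0
  [2] 0
  [3] 0
  [4] 0

no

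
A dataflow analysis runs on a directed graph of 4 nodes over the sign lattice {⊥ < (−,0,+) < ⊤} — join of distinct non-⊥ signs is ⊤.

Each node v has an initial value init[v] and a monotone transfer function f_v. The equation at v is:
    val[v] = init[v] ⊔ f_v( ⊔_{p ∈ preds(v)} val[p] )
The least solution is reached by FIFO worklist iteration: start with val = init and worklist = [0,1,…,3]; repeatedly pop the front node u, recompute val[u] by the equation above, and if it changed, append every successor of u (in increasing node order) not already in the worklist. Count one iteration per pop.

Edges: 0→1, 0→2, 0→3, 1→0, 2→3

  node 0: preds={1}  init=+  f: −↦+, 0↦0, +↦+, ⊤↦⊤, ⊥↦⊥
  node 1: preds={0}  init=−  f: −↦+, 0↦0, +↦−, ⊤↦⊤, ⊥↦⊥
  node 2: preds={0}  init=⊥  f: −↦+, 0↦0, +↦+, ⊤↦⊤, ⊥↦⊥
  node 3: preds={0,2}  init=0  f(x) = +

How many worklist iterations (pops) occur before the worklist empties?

4

Iteration log — 4 steps:
  step 1. node 0  ⊔preds=−  new=+  stable
  step 2. node 1  ⊔preds=+  new=−  stable
  step 3. node 2  ⊔preds=+  new=+  old=⊥  +wl: 
  step 4. node 3  ⊔preds=+  new=⊤  old=0  +wl: 

Least fixpoint reached:
  node 0: +
  node 1: −
  node 2: +
  node 3: ⊤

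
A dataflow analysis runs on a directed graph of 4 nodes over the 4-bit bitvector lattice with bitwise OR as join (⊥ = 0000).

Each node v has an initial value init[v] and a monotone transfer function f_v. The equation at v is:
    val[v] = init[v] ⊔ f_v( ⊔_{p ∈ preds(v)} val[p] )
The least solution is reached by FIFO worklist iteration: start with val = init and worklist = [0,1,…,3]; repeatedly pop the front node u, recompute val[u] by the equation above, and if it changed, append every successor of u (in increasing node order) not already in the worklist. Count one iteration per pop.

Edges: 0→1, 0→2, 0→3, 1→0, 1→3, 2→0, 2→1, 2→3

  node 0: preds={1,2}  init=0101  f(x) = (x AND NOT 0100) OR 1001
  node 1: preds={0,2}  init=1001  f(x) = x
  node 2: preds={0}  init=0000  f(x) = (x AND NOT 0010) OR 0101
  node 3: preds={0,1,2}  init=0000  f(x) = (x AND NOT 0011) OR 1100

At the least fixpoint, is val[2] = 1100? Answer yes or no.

Trace (6 dequeues):
  [1] u=0 | in 1001 | out 1101 | prev 0101 | push {}
  [2] u=1 | in 1101 | out 1101 | prev 1001 | push {0}
  [3] u=2 | in 1101 | out 1101 | prev 0000 | push {1}
  [4] u=3 | in 1101 | out 1100 | prev 0000 | push {}
  [5] u=0 | in 1101 | out 1101 | ==
  [6] u=1 | in 1101 | out 1101 | ==

Converged values:
  [0] 1101
  [1] 1101
  [2] 1101
  [3] 1100

no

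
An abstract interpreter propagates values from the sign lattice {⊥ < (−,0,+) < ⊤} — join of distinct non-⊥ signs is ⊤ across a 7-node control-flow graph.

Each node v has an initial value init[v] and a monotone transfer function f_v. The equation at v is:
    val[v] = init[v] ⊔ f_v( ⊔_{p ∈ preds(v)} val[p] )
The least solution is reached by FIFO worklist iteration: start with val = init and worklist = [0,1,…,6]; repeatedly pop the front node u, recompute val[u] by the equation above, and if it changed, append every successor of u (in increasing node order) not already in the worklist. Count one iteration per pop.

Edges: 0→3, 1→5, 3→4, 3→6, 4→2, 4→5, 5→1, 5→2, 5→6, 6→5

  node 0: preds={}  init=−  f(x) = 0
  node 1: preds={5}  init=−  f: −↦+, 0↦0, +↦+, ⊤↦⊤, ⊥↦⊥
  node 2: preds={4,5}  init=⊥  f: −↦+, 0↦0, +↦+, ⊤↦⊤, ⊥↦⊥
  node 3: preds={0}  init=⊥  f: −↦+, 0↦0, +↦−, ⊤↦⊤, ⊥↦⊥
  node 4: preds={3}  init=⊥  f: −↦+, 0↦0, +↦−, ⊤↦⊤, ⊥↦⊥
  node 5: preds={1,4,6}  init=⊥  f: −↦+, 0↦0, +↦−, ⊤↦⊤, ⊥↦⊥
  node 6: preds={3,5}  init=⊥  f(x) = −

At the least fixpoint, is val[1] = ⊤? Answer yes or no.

yes

Iteration log — 10 steps:
  step 1. node 0  ⊔preds=⊥  new=⊤  old=−  +wl: 
  step 2. node 1  ⊔preds=⊥  new=−  stable
  step 3. node 2  ⊔preds=⊥  new=⊥  stable
  step 4. node 3  ⊔preds=⊤  new=⊤  old=⊥  +wl: 
  step 5. node 4  ⊔preds=⊤  new=⊤  old=⊥  +wl: 2
  step 6. node 5  ⊔preds=⊤  new=⊤  old=⊥  +wl: 1
  step 7. node 6  ⊔preds=⊤  new=−  old=⊥  +wl: 5
  step 8. node 2  ⊔preds=⊤  new=⊤  old=⊥  +wl: 
  step 9. node 1  ⊔preds=⊤  new=⊤  old=−  +wl: 
  step 10. node 5  ⊔preds=⊤  new=⊤  stable

Least fixpoint reached:
  node 0: ⊤
  node 1: ⊤
  node 2: ⊤
  node 3: ⊤
  node 4: ⊤
  node 5: ⊤
  node 6: −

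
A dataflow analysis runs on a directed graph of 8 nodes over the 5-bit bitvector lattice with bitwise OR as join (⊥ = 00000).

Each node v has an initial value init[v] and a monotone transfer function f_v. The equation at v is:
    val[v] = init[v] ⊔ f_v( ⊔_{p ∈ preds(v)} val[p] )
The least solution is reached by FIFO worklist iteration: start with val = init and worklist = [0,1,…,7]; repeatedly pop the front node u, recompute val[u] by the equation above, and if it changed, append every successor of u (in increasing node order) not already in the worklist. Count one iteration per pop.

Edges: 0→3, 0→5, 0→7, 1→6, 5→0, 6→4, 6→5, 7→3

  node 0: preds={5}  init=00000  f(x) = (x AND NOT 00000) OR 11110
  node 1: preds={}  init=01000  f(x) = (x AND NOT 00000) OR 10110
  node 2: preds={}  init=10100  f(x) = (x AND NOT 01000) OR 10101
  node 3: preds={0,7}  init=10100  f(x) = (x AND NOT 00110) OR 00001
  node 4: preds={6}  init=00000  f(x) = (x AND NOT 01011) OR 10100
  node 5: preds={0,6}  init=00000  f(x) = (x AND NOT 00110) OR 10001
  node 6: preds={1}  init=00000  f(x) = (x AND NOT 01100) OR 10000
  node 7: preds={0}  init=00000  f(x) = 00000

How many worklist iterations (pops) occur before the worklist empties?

Trace (13 dequeues):
  [1] u=0 | in 00000 | out 11110 | prev 00000 | push {}
  [2] u=1 | in 00000 | out 11110 | prev 01000 | push {}
  [3] u=2 | in 00000 | out 10101 | prev 10100 | push {}
  [4] u=3 | in 11110 | out 11101 | prev 10100 | push {}
  [5] u=4 | in 00000 | out 10100 | prev 00000 | push {}
  [6] u=5 | in 11110 | out 11001 | prev 00000 | push {0}
  [7] u=6 | in 11110 | out 10010 | prev 00000 | push {4,5}
  [8] u=7 | in 11110 | out 00000 | ==
  [9] u=0 | in 11001 | out 11111 | prev 11110 | push {3,7}
  [10] u=4 | in 10010 | out 10100 | ==
  [11] u=5 | in 11111 | out 11001 | ==
  [12] u=3 | in 11111 | out 11101 | ==
  [13] u=7 | in 11111 | out 00000 | ==

Converged values:
  [0] 11111
  [1] 11110
  [2] 10101
  [3] 11101
  [4] 10100
  [5] 11001
  [6] 10010
  [7] 00000

13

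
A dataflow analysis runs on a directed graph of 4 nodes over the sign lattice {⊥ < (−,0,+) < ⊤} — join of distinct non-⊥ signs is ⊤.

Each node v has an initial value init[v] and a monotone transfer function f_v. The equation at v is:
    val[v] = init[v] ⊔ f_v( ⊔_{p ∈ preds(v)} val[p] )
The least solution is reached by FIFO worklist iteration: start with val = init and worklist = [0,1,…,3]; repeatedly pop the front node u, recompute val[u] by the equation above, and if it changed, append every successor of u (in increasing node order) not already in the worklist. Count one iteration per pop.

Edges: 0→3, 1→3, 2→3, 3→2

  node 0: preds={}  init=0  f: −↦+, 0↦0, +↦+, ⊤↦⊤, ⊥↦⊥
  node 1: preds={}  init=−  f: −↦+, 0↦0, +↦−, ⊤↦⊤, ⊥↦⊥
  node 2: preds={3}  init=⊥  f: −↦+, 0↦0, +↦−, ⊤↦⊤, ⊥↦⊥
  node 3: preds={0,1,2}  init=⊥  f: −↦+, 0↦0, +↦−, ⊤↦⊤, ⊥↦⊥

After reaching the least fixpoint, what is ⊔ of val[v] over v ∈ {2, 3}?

⊤

Worklist (6 pops):
  #1 pop 0: in=⊥ → 0 (no change)
  #2 pop 1: in=⊥ → − (no change)
  #3 pop 2: in=⊥ → ⊥ (no change)
  #4 pop 3: in=⊤ → ⊤ (was ⊥); enqueue [2]
  #5 pop 2: in=⊤ → ⊤ (was ⊥); enqueue [3]
  #6 pop 3: in=⊤ → ⊤ (no change)

Fixpoint:
  val[0] = 0
  val[1] = −
  val[2] = ⊤
  val[3] = ⊤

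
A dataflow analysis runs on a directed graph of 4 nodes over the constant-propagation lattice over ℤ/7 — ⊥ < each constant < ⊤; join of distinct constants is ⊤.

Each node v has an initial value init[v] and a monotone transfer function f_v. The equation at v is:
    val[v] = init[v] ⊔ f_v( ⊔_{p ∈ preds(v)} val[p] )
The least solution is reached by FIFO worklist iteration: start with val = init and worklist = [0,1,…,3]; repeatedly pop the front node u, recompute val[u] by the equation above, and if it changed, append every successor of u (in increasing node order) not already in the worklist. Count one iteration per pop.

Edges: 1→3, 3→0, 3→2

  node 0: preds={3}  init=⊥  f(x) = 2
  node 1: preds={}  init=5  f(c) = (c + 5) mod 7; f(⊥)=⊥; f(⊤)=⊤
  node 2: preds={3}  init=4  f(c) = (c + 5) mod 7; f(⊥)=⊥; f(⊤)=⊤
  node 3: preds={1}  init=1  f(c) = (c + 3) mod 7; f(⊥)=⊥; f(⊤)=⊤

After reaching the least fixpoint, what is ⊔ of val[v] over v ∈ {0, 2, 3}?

⊤

Trace (4 dequeues):
  [1] u=0 | in 1 | out 2 | prev ⊥ | push {}
  [2] u=1 | in ⊥ | out 5 | ==
  [3] u=2 | in 1 | out ⊤ | prev 4 | push {}
  [4] u=3 | in 5 | out 1 | ==

Converged values:
  [0] 2
  [1] 5
  [2] ⊤
  [3] 1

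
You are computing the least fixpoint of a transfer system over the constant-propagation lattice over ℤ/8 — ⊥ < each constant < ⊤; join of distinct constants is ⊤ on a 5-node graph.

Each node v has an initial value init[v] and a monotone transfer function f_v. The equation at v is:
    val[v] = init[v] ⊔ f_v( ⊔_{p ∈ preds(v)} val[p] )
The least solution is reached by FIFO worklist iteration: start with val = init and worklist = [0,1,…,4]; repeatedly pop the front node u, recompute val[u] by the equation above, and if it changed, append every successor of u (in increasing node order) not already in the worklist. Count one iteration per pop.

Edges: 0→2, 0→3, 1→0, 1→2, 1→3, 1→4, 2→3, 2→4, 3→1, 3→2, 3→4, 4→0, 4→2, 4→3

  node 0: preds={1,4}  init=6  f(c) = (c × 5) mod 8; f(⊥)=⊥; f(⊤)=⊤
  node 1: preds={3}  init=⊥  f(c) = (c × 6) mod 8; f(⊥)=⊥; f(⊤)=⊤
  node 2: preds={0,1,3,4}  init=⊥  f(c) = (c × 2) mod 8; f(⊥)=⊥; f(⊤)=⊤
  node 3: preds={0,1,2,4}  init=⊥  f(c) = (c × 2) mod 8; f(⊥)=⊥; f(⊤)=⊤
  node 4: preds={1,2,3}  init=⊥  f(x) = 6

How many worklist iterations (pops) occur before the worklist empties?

11

Worklist (11 pops):
  #1 pop 0: in=⊥ → 6 (no change)
  #2 pop 1: in=⊥ → ⊥ (no change)
  #3 pop 2: in=6 → 4 (was ⊥); enqueue []
  #4 pop 3: in=⊤ → ⊤ (was ⊥); enqueue [1,2]
  #5 pop 4: in=⊤ → 6 (was ⊥); enqueue [0,3]
  #6 pop 1: in=⊤ → ⊤ (was ⊥); enqueue [4]
  #7 pop 2: in=⊤ → ⊤ (was 4); enqueue []
  #8 pop 0: in=⊤ → ⊤ (was 6); enqueue [2]
  #9 pop 3: in=⊤ → ⊤ (no change)
  #10 pop 4: in=⊤ → 6 (no change)
  #11 pop 2: in=⊤ → ⊤ (no change)

Fixpoint:
  val[0] = ⊤
  val[1] = ⊤
  val[2] = ⊤
  val[3] = ⊤
  val[4] = 6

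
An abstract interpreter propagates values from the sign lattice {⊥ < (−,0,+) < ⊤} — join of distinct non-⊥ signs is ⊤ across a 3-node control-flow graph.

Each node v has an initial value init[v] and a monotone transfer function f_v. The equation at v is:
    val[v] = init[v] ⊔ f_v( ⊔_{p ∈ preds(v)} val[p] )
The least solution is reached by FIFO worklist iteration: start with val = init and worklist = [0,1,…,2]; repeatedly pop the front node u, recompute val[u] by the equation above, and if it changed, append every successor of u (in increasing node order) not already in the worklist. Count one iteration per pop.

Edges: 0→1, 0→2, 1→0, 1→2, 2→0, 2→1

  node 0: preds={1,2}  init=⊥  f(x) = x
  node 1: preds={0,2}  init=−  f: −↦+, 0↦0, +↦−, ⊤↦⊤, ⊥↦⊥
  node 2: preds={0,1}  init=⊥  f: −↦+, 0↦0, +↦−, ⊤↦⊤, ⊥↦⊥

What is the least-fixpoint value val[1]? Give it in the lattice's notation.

⊤

Worklist (6 pops):
  #1 pop 0: in=− → − (was ⊥); enqueue []
  #2 pop 1: in=− → ⊤ (was −); enqueue [0]
  #3 pop 2: in=⊤ → ⊤ (was ⊥); enqueue [1]
  #4 pop 0: in=⊤ → ⊤ (was −); enqueue [2]
  #5 pop 1: in=⊤ → ⊤ (no change)
  #6 pop 2: in=⊤ → ⊤ (no change)

Fixpoint:
  val[0] = ⊤
  val[1] = ⊤
  val[2] = ⊤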